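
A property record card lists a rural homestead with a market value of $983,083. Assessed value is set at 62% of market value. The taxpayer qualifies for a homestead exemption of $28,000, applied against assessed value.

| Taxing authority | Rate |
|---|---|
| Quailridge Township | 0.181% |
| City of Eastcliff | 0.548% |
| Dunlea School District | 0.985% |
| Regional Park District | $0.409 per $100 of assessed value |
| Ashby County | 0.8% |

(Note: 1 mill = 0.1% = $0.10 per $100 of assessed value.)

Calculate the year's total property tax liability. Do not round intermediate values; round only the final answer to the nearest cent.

$16,997.58

Assessed value = $983,083 × 0.62 = $609,511.46
Taxable value = $609,511.46 − $28,000 = $581,511.46
Quailridge Township: $581,511.46 × 0.00181 = $1,052.5357426
City of Eastcliff: $581,511.46 × 0.00548 = $3,186.6828008
Dunlea School District: $581,511.46 × 0.00985 = $5,727.887881
Regional Park District: $581,511.46 × 0.00409 = $2,378.3818714
Ashby County: $581,511.46 × 0.008 = $4,652.09168
Total = $16,997.5799758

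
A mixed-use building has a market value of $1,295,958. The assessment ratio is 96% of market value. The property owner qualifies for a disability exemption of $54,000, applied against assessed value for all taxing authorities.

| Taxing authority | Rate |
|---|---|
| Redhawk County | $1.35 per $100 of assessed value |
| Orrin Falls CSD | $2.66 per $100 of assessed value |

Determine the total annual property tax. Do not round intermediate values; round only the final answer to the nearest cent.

Assessed value = $1,295,958 × 0.96 = $1,244,119.68
Taxable value = $1,244,119.68 − $54,000 = $1,190,119.68
Redhawk County: $1,190,119.68 × 0.0135 = $16,066.61568
Orrin Falls CSD: $1,190,119.68 × 0.0266 = $31,657.183488
Total = $16,066.61568 + $31,657.183488 = $47,723.799168

$47,723.80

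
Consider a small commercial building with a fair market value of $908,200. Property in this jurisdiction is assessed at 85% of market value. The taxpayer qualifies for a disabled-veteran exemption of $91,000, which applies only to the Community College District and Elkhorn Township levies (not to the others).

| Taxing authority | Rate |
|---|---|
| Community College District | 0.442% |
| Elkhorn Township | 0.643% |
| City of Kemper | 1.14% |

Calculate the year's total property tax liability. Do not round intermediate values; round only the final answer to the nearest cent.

$16,188.98

Assessed value = $908,200 × 0.85 = $771,970
Community College District: ($771,970 − $91,000) × 0.00442 = $680,970 × 0.00442 = $3,009.8874
Elkhorn Township: ($771,970 − $91,000) × 0.00643 = $680,970 × 0.00643 = $4,378.6371
City of Kemper: $771,970 × 0.0114 = $8,800.458
Total = $16,188.9825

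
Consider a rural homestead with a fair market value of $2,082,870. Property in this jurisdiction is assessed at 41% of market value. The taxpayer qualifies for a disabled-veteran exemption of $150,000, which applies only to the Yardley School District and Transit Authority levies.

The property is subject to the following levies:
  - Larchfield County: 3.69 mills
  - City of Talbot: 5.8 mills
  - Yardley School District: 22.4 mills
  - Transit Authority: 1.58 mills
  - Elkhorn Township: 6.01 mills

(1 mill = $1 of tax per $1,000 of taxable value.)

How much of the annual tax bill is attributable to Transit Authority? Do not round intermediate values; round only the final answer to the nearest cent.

$1,112.28

Assessed value = $2,082,870 × 0.41 = $853,976.7
Transit Authority taxable value = $853,976.7 − $150,000 = $703,976.7
Transit Authority levy = $703,976.7 × 0.00158 = $1,112.283186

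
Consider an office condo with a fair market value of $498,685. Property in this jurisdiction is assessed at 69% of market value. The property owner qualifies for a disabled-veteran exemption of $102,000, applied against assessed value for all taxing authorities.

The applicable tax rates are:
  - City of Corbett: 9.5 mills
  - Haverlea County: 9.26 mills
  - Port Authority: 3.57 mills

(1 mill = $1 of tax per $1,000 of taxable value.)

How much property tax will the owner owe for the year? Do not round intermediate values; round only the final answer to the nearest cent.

Assessed value = $498,685 × 0.69 = $344,092.65
Taxable value = $344,092.65 − $102,000 = $242,092.65
City of Corbett: $242,092.65 × 0.0095 = $2,299.880175
Haverlea County: $242,092.65 × 0.00926 = $2,241.777939
Port Authority: $242,092.65 × 0.00357 = $864.2707605
Total = $2,299.880175 + $2,241.777939 + $864.2707605 = $5,405.9288745

$5,405.93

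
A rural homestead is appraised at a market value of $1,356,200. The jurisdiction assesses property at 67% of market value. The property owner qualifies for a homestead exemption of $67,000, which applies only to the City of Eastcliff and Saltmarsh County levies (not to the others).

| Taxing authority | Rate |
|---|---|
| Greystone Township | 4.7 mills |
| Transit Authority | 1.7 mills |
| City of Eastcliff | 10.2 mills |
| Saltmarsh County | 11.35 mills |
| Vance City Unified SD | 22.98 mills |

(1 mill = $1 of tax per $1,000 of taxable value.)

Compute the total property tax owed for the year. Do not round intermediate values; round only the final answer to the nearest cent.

$44,833.90

Assessed value = $1,356,200 × 0.67 = $908,654
Greystone Township: $908,654 × 0.0047 = $4,270.6738
Transit Authority: $908,654 × 0.0017 = $1,544.7118
City of Eastcliff: ($908,654 − $67,000) × 0.0102 = $841,654 × 0.0102 = $8,584.8708
Saltmarsh County: ($908,654 − $67,000) × 0.01135 = $841,654 × 0.01135 = $9,552.7729
Vance City Unified SD: $908,654 × 0.02298 = $20,880.86892
Total = $44,833.89822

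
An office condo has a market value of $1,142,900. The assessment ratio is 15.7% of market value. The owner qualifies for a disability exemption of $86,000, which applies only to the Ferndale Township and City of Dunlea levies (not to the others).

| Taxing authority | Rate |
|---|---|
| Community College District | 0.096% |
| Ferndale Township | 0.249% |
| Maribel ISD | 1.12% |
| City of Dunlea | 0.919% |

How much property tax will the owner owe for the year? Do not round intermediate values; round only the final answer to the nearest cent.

$3,273.26

Assessed value = $1,142,900 × 0.157 = $179,435.3
Community College District: $179,435.3 × 0.00096 = $172.257888
Ferndale Township: ($179,435.3 − $86,000) × 0.00249 = $93,435.3 × 0.00249 = $232.653897
Maribel ISD: $179,435.3 × 0.0112 = $2,009.67536
City of Dunlea: ($179,435.3 − $86,000) × 0.00919 = $93,435.3 × 0.00919 = $858.670407
Total = $3,273.257552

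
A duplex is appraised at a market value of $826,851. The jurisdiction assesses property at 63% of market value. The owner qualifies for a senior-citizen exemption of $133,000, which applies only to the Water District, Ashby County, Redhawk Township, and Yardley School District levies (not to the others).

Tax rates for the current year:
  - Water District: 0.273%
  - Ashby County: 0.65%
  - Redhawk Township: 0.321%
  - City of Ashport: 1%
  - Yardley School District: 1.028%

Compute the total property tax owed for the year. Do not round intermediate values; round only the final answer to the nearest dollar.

$14,023

Assessed value = $826,851 × 0.63 = $520,916.13
Water District: ($520,916.13 − $133,000) × 0.00273 = $387,916.13 × 0.00273 = $1,059.0110349
Ashby County: ($520,916.13 − $133,000) × 0.0065 = $387,916.13 × 0.0065 = $2,521.454845
Redhawk Township: ($520,916.13 − $133,000) × 0.00321 = $387,916.13 × 0.00321 = $1,245.2107773
City of Ashport: $520,916.13 × 0.01 = $5,209.1613
Yardley School District: ($520,916.13 − $133,000) × 0.01028 = $387,916.13 × 0.01028 = $3,987.7778164
Total = $14,022.6157736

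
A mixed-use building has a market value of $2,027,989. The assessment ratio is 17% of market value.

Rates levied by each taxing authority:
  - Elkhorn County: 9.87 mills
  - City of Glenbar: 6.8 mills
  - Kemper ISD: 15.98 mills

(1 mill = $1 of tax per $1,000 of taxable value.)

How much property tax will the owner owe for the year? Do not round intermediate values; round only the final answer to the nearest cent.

Assessed value = $2,027,989 × 0.17 = $344,758.13
Elkhorn County: $344,758.13 × 0.00987 = $3,402.7627431
City of Glenbar: $344,758.13 × 0.0068 = $2,344.355284
Kemper ISD: $344,758.13 × 0.01598 = $5,509.2349174
Total = $3,402.7627431 + $2,344.355284 + $5,509.2349174 = $11,256.3529445

$11,256.35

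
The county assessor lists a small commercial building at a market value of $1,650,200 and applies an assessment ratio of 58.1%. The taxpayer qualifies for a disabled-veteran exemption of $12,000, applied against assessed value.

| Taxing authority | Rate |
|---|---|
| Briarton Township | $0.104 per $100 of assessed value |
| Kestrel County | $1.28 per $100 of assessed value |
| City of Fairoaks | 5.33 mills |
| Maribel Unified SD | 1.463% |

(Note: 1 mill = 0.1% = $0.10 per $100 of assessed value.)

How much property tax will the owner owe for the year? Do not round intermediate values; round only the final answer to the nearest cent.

Assessed value = $1,650,200 × 0.581 = $958,766.2
Taxable value = $958,766.2 − $12,000 = $946,766.2
Briarton Township: $946,766.2 × 0.00104 = $984.636848
Kestrel County: $946,766.2 × 0.0128 = $12,118.60736
City of Fairoaks: $946,766.2 × 0.00533 = $5,046.263846
Maribel Unified SD: $946,766.2 × 0.01463 = $13,851.189506
Total = $32,000.69756

$32,000.70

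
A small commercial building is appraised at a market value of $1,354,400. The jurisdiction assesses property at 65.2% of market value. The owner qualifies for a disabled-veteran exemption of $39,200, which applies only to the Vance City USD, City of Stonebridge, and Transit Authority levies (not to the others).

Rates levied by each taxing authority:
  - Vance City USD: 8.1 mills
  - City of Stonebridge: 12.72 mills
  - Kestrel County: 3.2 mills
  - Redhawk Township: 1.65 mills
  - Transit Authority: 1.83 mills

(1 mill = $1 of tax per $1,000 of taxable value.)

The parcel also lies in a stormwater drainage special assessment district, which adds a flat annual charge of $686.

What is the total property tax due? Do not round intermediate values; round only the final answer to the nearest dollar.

Assessed value = $1,354,400 × 0.652 = $883,068.8
Vance City USD: ($883,068.8 − $39,200) × 0.0081 = $843,868.8 × 0.0081 = $6,835.33728
City of Stonebridge: ($883,068.8 − $39,200) × 0.01272 = $843,868.8 × 0.01272 = $10,734.011136
Kestrel County: $883,068.8 × 0.0032 = $2,825.82016
Redhawk Township: $883,068.8 × 0.00165 = $1,457.06352
Transit Authority: ($883,068.8 − $39,200) × 0.00183 = $843,868.8 × 0.00183 = $1,544.279904
Levies subtotal = $23,396.512
Total = $23,396.512 + $686 = $24,082.512

$24,083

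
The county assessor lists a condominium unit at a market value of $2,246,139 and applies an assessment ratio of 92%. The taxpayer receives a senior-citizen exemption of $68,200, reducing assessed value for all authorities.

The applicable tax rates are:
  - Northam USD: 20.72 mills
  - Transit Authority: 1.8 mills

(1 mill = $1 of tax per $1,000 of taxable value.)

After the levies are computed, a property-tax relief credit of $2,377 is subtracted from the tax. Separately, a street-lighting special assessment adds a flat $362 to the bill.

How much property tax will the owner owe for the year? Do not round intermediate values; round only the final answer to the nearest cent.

Assessed value = $2,246,139 × 0.92 = $2,066,447.88
Taxable value = $2,066,447.88 − $68,200 = $1,998,247.88
Northam USD: $1,998,247.88 × 0.02072 = $41,403.6960736
Transit Authority: $1,998,247.88 × 0.0018 = $3,596.846184
Levies subtotal = $45,000.5422576
After credit = $45,000.5422576 − $2,377 = $42,623.5422576
Total = $42,623.5422576 + $362 = $42,985.5422576

$42,985.54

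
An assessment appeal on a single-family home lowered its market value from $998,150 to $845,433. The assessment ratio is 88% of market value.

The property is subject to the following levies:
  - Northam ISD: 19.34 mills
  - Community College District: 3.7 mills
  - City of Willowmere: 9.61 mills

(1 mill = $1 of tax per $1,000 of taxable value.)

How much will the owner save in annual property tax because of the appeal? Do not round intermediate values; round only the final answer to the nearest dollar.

$4,388

Old assessed value = $998,150 × 0.88 = $878,372
New assessed value = $845,433 × 0.88 = $743,981.04
Combined rate = 0.01934 + 0.0037 + 0.00961 = 0.03265
Old tax = $878,372 × 0.03265 = $28,678.8458
New tax = $743,981.04 × 0.03265 = $24,290.980956
Reduction = $28,678.8458 − $24,290.980956 = $4,387.864844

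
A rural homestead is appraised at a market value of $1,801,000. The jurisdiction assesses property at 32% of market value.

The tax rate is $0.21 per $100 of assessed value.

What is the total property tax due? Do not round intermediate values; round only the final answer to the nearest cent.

Assessed value = $1,801,000 × 0.32 = $576,320
Tax = $576,320 × 0.0021 = $1,210.272

$1,210.27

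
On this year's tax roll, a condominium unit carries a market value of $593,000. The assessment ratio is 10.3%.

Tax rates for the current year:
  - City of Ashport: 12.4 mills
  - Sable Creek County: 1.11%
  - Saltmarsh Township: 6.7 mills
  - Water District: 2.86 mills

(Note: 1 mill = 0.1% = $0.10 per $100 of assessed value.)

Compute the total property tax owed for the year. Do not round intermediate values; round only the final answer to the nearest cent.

$2,019.27

Assessed value = $593,000 × 0.103 = $61,079
City of Ashport: $61,079 × 0.0124 = $757.3796
Sable Creek County: $61,079 × 0.0111 = $677.9769
Saltmarsh Township: $61,079 × 0.0067 = $409.2293
Water District: $61,079 × 0.00286 = $174.68594
Total = $2,019.27174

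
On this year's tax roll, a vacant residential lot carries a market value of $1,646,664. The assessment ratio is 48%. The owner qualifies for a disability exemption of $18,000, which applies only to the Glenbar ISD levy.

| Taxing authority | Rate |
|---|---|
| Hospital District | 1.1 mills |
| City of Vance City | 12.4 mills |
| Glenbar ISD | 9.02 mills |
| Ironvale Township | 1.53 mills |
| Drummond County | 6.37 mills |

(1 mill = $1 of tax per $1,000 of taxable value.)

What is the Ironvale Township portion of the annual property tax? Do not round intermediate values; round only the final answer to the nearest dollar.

$1,209

Assessed value = $1,646,664 × 0.48 = $790,398.72
Ironvale Township taxable value = $790,398.72 (exemption does not apply)
Ironvale Township levy = $790,398.72 × 0.00153 = $1,209.3100416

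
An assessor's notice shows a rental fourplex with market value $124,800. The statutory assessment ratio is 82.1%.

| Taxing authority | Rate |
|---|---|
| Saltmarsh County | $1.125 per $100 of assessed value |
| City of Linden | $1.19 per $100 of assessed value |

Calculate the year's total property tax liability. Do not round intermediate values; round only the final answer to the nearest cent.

$2,371.97

Assessed value = $124,800 × 0.821 = $102,460.8
Saltmarsh County: $102,460.8 × 0.01125 = $1,152.684
City of Linden: $102,460.8 × 0.0119 = $1,219.28352
Total = $1,152.684 + $1,219.28352 = $2,371.96752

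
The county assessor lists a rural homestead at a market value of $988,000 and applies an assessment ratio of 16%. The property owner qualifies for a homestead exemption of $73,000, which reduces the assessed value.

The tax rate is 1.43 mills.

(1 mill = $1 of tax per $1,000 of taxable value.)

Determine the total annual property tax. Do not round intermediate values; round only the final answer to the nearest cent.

$121.66

Assessed value = $988,000 × 0.16 = $158,080
Taxable value = $158,080 − $73,000 = $85,080
Tax = $85,080 × 0.00143 = $121.6644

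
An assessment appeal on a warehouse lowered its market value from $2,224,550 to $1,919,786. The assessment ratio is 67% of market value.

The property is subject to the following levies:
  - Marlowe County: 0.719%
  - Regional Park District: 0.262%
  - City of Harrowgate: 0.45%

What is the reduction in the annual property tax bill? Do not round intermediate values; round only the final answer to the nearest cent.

$2,921.99

Old assessed value = $2,224,550 × 0.67 = $1,490,448.5
New assessed value = $1,919,786 × 0.67 = $1,286,256.62
Combined rate = 0.00719 + 0.00262 + 0.0045 = 0.01431
Old tax = $1,490,448.5 × 0.01431 = $21,328.318035
New tax = $1,286,256.62 × 0.01431 = $18,406.3322322
Reduction = $21,328.318035 − $18,406.3322322 = $2,921.9858028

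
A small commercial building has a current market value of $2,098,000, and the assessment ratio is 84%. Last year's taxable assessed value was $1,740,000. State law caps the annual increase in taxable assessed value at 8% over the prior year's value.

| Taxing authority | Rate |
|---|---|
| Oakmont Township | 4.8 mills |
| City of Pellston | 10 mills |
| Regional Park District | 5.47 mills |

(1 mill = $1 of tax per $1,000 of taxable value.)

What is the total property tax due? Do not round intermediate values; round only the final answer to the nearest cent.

Uncapped assessed value = $2,098,000 × 0.84 = $1,762,320
Cap limit = $1,740,000 × 1.08 = $1,879,200
Taxable assessed value = min($1,762,320, $1,879,200) = $1,762,320 (cap does not bind)
Oakmont Township: $1,762,320 × 0.0048 = $8,459.136
City of Pellston: $1,762,320 × 0.01 = $17,623.2
Regional Park District: $1,762,320 × 0.00547 = $9,639.8904
Total = $35,722.2264

$35,722.23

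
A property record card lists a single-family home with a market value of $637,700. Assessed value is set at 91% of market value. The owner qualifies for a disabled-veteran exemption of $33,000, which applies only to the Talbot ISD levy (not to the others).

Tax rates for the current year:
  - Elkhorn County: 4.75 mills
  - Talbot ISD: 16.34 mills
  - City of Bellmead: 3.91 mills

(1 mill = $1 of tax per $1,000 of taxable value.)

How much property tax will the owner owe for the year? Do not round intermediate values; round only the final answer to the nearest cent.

Assessed value = $637,700 × 0.91 = $580,307
Elkhorn County: $580,307 × 0.00475 = $2,756.45825
Talbot ISD: ($580,307 − $33,000) × 0.01634 = $547,307 × 0.01634 = $8,942.99638
City of Bellmead: $580,307 × 0.00391 = $2,269.00037
Total = $13,968.455

$13,968.46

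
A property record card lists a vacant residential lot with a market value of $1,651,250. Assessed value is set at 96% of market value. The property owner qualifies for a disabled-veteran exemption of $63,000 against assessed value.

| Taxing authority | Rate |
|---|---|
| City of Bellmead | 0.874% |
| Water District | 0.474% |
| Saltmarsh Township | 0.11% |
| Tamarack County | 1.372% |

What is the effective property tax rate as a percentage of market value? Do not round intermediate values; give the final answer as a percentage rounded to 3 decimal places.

Assessed value = $1,651,250 × 0.96 = $1,585,200
Taxable value = $1,585,200 − $63,000 = $1,522,200
City of Bellmead: $1,522,200 × 0.00874 = $13,304.028
Water District: $1,522,200 × 0.00474 = $7,215.228
Saltmarsh Township: $1,522,200 × 0.0011 = $1,674.42
Tamarack County: $1,522,200 × 0.01372 = $20,884.584
Total tax = $43,078.26
Effective rate = $43,078.26 ÷ $1,651,250 = 2.609% of market value

2.609%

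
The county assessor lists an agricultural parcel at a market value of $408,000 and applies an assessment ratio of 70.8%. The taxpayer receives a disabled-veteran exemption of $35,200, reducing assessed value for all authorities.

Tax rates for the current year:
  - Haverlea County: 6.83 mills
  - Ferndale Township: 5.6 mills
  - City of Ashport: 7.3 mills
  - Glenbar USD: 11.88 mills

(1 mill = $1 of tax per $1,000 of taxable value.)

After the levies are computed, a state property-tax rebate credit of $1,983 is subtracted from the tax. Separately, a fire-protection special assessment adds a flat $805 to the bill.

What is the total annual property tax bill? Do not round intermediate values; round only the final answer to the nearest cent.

Assessed value = $408,000 × 0.708 = $288,864
Taxable value = $288,864 − $35,200 = $253,664
Haverlea County: $253,664 × 0.00683 = $1,732.52512
Ferndale Township: $253,664 × 0.0056 = $1,420.5184
City of Ashport: $253,664 × 0.0073 = $1,851.7472
Glenbar USD: $253,664 × 0.01188 = $3,013.52832
Levies subtotal = $8,018.31904
After credit = $8,018.31904 − $1,983 = $6,035.31904
Total = $6,035.31904 + $805 = $6,840.31904

$6,840.32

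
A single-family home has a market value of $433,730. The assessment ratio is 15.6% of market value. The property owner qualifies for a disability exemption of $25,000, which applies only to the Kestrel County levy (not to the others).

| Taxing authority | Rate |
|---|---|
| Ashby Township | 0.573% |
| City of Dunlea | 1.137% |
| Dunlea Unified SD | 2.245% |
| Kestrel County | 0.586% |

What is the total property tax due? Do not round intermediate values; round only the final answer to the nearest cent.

Assessed value = $433,730 × 0.156 = $67,661.88
Ashby Township: $67,661.88 × 0.00573 = $387.7025724
City of Dunlea: $67,661.88 × 0.01137 = $769.3155756
Dunlea Unified SD: $67,661.88 × 0.02245 = $1,519.009206
Kestrel County: ($67,661.88 − $25,000) × 0.00586 = $42,661.88 × 0.00586 = $249.9986168
Total = $2,926.0259708

$2,926.03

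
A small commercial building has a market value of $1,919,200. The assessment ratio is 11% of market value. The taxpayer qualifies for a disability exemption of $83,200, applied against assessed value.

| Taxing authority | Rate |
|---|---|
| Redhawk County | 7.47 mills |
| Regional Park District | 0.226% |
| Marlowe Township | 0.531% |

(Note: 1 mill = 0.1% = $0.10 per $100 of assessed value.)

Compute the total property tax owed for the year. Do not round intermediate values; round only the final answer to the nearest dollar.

Assessed value = $1,919,200 × 0.11 = $211,112
Taxable value = $211,112 − $83,200 = $127,912
Redhawk County: $127,912 × 0.00747 = $955.50264
Regional Park District: $127,912 × 0.00226 = $289.08112
Marlowe Township: $127,912 × 0.00531 = $679.21272
Total = $1,923.79648

$1,924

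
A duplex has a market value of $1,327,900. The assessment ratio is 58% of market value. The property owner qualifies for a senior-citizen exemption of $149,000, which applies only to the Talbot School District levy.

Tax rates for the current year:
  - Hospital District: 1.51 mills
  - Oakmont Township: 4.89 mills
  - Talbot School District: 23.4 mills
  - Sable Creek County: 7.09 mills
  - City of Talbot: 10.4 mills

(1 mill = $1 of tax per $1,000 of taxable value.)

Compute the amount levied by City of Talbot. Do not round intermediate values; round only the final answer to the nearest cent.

$8,009.89

Assessed value = $1,327,900 × 0.58 = $770,182
City of Talbot taxable value = $770,182 (exemption does not apply)
City of Talbot levy = $770,182 × 0.0104 = $8,009.8928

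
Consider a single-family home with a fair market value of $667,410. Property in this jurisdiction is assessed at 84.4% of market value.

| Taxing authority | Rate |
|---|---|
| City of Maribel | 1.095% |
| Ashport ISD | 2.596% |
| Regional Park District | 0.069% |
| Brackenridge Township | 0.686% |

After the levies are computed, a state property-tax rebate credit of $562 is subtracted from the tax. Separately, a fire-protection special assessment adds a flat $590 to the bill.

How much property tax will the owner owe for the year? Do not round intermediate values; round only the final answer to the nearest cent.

Assessed value = $667,410 × 0.844 = $563,294.04
City of Maribel: $563,294.04 × 0.01095 = $6,168.069738
Ashport ISD: $563,294.04 × 0.02596 = $14,623.1132784
Regional Park District: $563,294.04 × 0.00069 = $388.6728876
Brackenridge Township: $563,294.04 × 0.00686 = $3,864.1971144
Levies subtotal = $25,044.0530184
After credit = $25,044.0530184 − $562 = $24,482.0530184
Total = $24,482.0530184 + $590 = $25,072.0530184

$25,072.05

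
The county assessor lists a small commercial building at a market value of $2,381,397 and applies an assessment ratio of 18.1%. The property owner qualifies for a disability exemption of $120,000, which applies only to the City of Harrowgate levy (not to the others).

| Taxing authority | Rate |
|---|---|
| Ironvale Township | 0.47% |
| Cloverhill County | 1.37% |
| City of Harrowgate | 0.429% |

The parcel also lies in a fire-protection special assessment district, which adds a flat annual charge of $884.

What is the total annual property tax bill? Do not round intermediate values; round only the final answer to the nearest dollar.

$10,149

Assessed value = $2,381,397 × 0.181 = $431,032.857
Ironvale Township: $431,032.857 × 0.0047 = $2,025.8544279
Cloverhill County: $431,032.857 × 0.0137 = $5,905.1501409
City of Harrowgate: ($431,032.857 − $120,000) × 0.00429 = $311,032.857 × 0.00429 = $1,334.33095653
Levies subtotal = $9,265.33552533
Total = $9,265.33552533 + $884 = $10,149.33552533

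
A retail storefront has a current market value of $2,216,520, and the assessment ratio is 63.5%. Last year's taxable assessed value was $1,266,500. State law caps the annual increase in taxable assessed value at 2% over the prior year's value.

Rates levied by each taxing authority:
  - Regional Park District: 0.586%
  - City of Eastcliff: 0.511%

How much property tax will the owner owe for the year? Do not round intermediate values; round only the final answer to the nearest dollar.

$14,171

Uncapped assessed value = $2,216,520 × 0.635 = $1,407,490.2
Cap limit = $1,266,500 × 1.02 = $1,291,830
Taxable assessed value = min($1,407,490.2, $1,291,830) = $1,291,830 (cap binds)
Regional Park District: $1,291,830 × 0.00586 = $7,570.1238
City of Eastcliff: $1,291,830 × 0.00511 = $6,601.2513
Total = $14,171.3751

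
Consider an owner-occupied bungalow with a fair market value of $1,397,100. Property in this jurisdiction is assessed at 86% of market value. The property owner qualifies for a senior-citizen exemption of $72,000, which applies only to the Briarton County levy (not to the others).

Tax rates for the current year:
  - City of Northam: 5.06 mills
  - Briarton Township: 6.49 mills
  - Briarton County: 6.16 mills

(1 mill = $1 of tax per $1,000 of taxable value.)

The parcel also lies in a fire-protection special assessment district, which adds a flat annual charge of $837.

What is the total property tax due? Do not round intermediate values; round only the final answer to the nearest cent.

$21,672.15

Assessed value = $1,397,100 × 0.86 = $1,201,506
City of Northam: $1,201,506 × 0.00506 = $6,079.62036
Briarton Township: $1,201,506 × 0.00649 = $7,797.77394
Briarton County: ($1,201,506 − $72,000) × 0.00616 = $1,129,506 × 0.00616 = $6,957.75696
Levies subtotal = $20,835.15126
Total = $20,835.15126 + $837 = $21,672.15126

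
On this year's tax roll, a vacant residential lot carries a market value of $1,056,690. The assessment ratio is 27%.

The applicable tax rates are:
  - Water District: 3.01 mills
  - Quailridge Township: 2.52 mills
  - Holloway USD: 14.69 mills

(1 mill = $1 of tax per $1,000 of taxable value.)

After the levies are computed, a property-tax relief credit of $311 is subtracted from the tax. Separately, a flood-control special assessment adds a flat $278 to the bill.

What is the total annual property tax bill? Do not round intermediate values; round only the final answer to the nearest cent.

Assessed value = $1,056,690 × 0.27 = $285,306.3
Water District: $285,306.3 × 0.00301 = $858.771963
Quailridge Township: $285,306.3 × 0.00252 = $718.971876
Holloway USD: $285,306.3 × 0.01469 = $4,191.149547
Levies subtotal = $5,768.893386
After credit = $5,768.893386 − $311 = $5,457.893386
Total = $5,457.893386 + $278 = $5,735.893386

$5,735.89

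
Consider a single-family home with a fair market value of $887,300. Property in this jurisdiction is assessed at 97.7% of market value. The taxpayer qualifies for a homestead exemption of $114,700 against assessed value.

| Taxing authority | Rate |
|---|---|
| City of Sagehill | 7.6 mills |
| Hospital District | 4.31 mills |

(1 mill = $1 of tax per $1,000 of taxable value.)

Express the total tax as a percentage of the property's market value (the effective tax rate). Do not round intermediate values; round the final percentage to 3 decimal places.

Assessed value = $887,300 × 0.977 = $866,892.1
Taxable value = $866,892.1 − $114,700 = $752,192.1
City of Sagehill: $752,192.1 × 0.0076 = $5,716.65996
Hospital District: $752,192.1 × 0.00431 = $3,241.947951
Total tax = $8,958.607911
Effective rate = $8,958.607911 ÷ $887,300 = 1.010% of market value

1.010%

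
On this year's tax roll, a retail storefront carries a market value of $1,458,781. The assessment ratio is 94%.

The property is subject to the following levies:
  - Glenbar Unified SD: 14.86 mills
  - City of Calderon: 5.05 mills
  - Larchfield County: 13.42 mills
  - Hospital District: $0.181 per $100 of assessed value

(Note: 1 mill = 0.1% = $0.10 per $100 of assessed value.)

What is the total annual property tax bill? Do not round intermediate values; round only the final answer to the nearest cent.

Assessed value = $1,458,781 × 0.94 = $1,371,254.14
Glenbar Unified SD: $1,371,254.14 × 0.01486 = $20,376.8365204
City of Calderon: $1,371,254.14 × 0.00505 = $6,924.833407
Larchfield County: $1,371,254.14 × 0.01342 = $18,402.2305588
Hospital District: $1,371,254.14 × 0.00181 = $2,481.9699934
Total = $48,185.8704796

$48,185.87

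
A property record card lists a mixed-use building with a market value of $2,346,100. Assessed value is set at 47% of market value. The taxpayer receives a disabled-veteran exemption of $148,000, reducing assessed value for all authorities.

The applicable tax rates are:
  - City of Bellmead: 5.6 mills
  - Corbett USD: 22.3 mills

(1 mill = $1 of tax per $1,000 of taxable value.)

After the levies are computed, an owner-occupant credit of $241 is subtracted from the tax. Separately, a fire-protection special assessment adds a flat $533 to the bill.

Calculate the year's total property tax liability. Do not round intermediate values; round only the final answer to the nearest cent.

$26,927.21

Assessed value = $2,346,100 × 0.47 = $1,102,667
Taxable value = $1,102,667 − $148,000 = $954,667
City of Bellmead: $954,667 × 0.0056 = $5,346.1352
Corbett USD: $954,667 × 0.0223 = $21,289.0741
Levies subtotal = $26,635.2093
After credit = $26,635.2093 − $241 = $26,394.2093
Total = $26,394.2093 + $533 = $26,927.2093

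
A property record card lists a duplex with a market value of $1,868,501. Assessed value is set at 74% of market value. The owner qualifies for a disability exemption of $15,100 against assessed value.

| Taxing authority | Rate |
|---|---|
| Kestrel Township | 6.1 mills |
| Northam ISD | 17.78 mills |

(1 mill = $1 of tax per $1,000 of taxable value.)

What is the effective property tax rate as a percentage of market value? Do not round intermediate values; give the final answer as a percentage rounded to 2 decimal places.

Assessed value = $1,868,501 × 0.74 = $1,382,690.74
Taxable value = $1,382,690.74 − $15,100 = $1,367,590.74
Kestrel Township: $1,367,590.74 × 0.0061 = $8,342.303514
Northam ISD: $1,367,590.74 × 0.01778 = $24,315.7633572
Total tax = $32,658.0668712
Effective rate = $32,658.0668712 ÷ $1,868,501 = 1.75% of market value

1.75%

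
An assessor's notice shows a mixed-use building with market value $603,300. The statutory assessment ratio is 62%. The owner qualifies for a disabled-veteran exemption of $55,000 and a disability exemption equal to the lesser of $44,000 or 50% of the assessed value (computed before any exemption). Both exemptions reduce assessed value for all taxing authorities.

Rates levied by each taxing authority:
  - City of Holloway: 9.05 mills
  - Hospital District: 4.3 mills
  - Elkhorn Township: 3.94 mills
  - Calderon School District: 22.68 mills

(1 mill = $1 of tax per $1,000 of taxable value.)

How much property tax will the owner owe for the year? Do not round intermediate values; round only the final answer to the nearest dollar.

Assessed value = $603,300 × 0.62 = $374,046
Disability exemption = min($44,000, 50% × $374,046) = min($44,000, $187,023) = $44,000 (dollar cap binds)
Taxable value = $374,046 − $55,000 − $44,000 = $275,046
City of Holloway: $275,046 × 0.00905 = $2,489.1663
Hospital District: $275,046 × 0.0043 = $1,182.6978
Elkhorn Township: $275,046 × 0.00394 = $1,083.68124
Calderon School District: $275,046 × 0.02268 = $6,238.04328
Total = $10,993.58862

$10,994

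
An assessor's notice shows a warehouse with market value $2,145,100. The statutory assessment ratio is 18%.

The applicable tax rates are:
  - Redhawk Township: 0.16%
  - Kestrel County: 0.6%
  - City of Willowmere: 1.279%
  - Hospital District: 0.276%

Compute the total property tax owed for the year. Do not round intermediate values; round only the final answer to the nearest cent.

Assessed value = $2,145,100 × 0.18 = $386,118
Redhawk Township: $386,118 × 0.0016 = $617.7888
Kestrel County: $386,118 × 0.006 = $2,316.708
City of Willowmere: $386,118 × 0.01279 = $4,938.44922
Hospital District: $386,118 × 0.00276 = $1,065.68568
Total = $617.7888 + $2,316.708 + $4,938.44922 + $1,065.68568 = $8,938.6317

$8,938.63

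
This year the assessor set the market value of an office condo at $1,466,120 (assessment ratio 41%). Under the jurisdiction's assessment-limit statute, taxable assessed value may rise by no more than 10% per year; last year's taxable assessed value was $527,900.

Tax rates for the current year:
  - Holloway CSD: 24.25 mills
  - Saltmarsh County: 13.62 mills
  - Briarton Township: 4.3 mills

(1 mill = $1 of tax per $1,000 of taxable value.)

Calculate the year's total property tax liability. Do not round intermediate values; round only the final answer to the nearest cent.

Uncapped assessed value = $1,466,120 × 0.41 = $601,109.2
Cap limit = $527,900 × 1.1 = $580,690
Taxable assessed value = min($601,109.2, $580,690) = $580,690 (cap binds)
Holloway CSD: $580,690 × 0.02425 = $14,081.7325
Saltmarsh County: $580,690 × 0.01362 = $7,908.9978
Briarton Township: $580,690 × 0.0043 = $2,496.967
Total = $24,487.6973

$24,487.70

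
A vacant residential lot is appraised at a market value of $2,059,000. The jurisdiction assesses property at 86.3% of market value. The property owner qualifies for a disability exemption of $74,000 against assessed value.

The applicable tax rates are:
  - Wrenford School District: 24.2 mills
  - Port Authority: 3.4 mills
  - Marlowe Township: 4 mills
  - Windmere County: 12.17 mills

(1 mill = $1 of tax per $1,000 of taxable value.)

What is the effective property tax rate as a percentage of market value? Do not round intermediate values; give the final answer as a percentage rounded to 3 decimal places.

3.620%

Assessed value = $2,059,000 × 0.863 = $1,776,917
Taxable value = $1,776,917 − $74,000 = $1,702,917
Wrenford School District: $1,702,917 × 0.0242 = $41,210.5914
Port Authority: $1,702,917 × 0.0034 = $5,789.9178
Marlowe Township: $1,702,917 × 0.004 = $6,811.668
Windmere County: $1,702,917 × 0.01217 = $20,724.49989
Total tax = $74,536.67709
Effective rate = $74,536.67709 ÷ $2,059,000 = 3.620% of market value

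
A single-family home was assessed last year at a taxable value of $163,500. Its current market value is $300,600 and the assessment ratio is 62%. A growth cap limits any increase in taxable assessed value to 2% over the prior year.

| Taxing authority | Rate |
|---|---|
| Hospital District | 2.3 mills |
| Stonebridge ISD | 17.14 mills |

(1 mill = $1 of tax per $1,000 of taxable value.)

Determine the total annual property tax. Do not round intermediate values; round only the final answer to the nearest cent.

$3,242.01

Uncapped assessed value = $300,600 × 0.62 = $186,372
Cap limit = $163,500 × 1.02 = $166,770
Taxable assessed value = min($186,372, $166,770) = $166,770 (cap binds)
Hospital District: $166,770 × 0.0023 = $383.571
Stonebridge ISD: $166,770 × 0.01714 = $2,858.4378
Total = $3,242.0088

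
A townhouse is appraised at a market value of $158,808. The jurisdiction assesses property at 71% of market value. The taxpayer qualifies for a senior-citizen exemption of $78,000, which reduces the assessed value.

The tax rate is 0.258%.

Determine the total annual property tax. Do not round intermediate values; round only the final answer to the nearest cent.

$89.66

Assessed value = $158,808 × 0.71 = $112,753.68
Taxable value = $112,753.68 − $78,000 = $34,753.68
Tax = $34,753.68 × 0.00258 = $89.6644944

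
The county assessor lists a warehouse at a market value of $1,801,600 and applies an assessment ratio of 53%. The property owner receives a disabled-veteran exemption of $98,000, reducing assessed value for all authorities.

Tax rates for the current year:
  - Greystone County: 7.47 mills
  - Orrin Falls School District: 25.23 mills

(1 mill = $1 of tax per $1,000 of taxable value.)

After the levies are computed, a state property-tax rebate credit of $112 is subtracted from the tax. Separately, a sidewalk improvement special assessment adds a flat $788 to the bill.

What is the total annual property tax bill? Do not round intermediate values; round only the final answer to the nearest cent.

Assessed value = $1,801,600 × 0.53 = $954,848
Taxable value = $954,848 − $98,000 = $856,848
Greystone County: $856,848 × 0.00747 = $6,400.65456
Orrin Falls School District: $856,848 × 0.02523 = $21,618.27504
Levies subtotal = $28,018.9296
After credit = $28,018.9296 − $112 = $27,906.9296
Total = $27,906.9296 + $788 = $28,694.9296

$28,694.93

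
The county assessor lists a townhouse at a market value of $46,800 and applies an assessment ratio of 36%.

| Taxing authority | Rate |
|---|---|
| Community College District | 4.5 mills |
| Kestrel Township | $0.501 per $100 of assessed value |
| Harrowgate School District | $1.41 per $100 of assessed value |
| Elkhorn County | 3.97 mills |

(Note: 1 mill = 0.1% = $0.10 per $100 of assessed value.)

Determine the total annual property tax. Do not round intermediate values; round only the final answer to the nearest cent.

Assessed value = $46,800 × 0.36 = $16,848
Community College District: $16,848 × 0.0045 = $75.816
Kestrel Township: $16,848 × 0.00501 = $84.40848
Harrowgate School District: $16,848 × 0.0141 = $237.5568
Elkhorn County: $16,848 × 0.00397 = $66.88656
Total = $464.66784

$464.67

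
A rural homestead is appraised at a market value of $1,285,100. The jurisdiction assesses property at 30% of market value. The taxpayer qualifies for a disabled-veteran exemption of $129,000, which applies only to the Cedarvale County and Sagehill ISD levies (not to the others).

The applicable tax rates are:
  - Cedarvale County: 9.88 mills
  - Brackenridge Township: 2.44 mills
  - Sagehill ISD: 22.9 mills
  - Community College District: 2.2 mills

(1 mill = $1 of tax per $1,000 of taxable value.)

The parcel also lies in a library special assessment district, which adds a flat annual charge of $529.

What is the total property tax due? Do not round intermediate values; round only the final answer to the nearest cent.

$10,726.91

Assessed value = $1,285,100 × 0.3 = $385,530
Cedarvale County: ($385,530 − $129,000) × 0.00988 = $256,530 × 0.00988 = $2,534.5164
Brackenridge Township: $385,530 × 0.00244 = $940.6932
Sagehill ISD: ($385,530 − $129,000) × 0.0229 = $256,530 × 0.0229 = $5,874.537
Community College District: $385,530 × 0.0022 = $848.166
Levies subtotal = $10,197.9126
Total = $10,197.9126 + $529 = $10,726.9126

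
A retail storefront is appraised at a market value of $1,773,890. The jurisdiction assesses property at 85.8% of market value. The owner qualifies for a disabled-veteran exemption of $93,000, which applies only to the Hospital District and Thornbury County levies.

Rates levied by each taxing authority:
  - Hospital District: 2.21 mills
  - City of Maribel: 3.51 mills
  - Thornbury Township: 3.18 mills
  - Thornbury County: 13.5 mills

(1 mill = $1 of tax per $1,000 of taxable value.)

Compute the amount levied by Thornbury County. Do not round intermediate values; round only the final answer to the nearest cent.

Assessed value = $1,773,890 × 0.858 = $1,521,997.62
Thornbury County taxable value = $1,521,997.62 − $93,000 = $1,428,997.62
Thornbury County levy = $1,428,997.62 × 0.0135 = $19,291.46787

$19,291.47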